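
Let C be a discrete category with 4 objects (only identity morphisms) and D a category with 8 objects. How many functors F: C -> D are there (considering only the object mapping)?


A functor from a discrete category C to D is determined by
where each object maps. Each of the 4 objects of C can map
to any of the 8 objects of D independently.
Number of functors = 8^4 = 4096

4096


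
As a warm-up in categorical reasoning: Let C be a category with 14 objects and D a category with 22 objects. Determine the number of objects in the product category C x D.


The product category C x D has objects that are pairs (c, d).
Number of pairs = |Ob(C)| * |Ob(D)| = 14 * 22 = 308

308


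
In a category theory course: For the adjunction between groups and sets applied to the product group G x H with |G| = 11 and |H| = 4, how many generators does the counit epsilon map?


The counit epsilon_K: F(U(K)) -> K of the Free-Forgetful adjunction
maps |K| generators of F(U(K)) into K. For K = G x H (the product group),
|G x H| = |G| * |H|.
Total generators mapped = 11 * 4 = 44.

44


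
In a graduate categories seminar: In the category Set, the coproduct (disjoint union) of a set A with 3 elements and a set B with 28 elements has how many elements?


In Set, the coproduct A + B is the disjoint union.
|A + B| = |A| + |B| = 3 + 28 = 31

31


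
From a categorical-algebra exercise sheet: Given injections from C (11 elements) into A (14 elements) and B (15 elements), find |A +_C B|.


The pushout A +_C B identifies the images of C in A and B.
|A +_C B| = |A| + |B| - |C| (for injections).
= 14 + 15 - 11 = 18

18


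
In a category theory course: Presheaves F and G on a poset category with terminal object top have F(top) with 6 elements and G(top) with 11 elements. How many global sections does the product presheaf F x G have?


Global sections of a presheaf on a poset with terminal top satisfy
Gamma(H) ~ H(top). Presheaves admit pointwise products, so
(F x G)(top) = F(top) x G(top) (Cartesian product).
|Gamma(F x G)| = |F(top)| * |G(top)| = 6 * 11 = 66.

66


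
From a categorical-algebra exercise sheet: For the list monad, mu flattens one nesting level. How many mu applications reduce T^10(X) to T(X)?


Each application of mu: T^2 -> T removes one layer of nesting.
Starting at depth 10 (i.e., T^10(X)), we need to reach T(X).
Number of mu applications = 10 - 1 = 9

9


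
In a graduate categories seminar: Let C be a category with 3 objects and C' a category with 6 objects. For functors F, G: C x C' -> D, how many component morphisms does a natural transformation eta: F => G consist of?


A natural transformation eta: F => G assigns one component morphism per
object of the domain category.
The domain is the product category C x C', so
|Ob(C x C')| = |Ob(C)| * |Ob(C')| = 3 * 6 = 18.
Therefore eta has 18 component morphisms.

18


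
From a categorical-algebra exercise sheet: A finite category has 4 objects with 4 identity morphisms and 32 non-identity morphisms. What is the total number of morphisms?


Each object has an identity morphism, giving 4 identities.
Adding the 32 non-identity morphisms:
Total = 4 + 32 = 36

36


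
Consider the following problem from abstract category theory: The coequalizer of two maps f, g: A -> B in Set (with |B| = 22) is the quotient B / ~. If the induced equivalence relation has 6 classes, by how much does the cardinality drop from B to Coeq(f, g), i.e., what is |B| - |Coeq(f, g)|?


The coequalizer Coeq(f, g) = B / ~ has one element per equivalence class.
|B| = 22, |Coeq(f, g)| = 6.
|B| - |Coeq(f, g)| = 22 - 6 = 16.

16


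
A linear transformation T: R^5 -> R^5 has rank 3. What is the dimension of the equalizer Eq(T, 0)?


The equalizer of f and the zero map is ker(f).
By the rank-nullity theorem: dim(ker(f)) = dim(domain) - rank(f).
dim(ker(f)) = 5 - 3 = 2

2


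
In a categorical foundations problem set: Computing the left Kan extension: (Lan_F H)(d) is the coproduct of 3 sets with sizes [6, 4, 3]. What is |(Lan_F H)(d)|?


Pointwise, the left Kan extension (Lan_F H)(d) is the colimit, indexed
by the comma category (F downarrow d), of H composed with the
projection (F downarrow d) -> C. Here that colimit is given
as a coproduct (disjoint union) of sets, so its cardinality is the
sum of the sizes of the summands.
Coproduct of sets with sizes: 6 + 4 + 3
= 13

13


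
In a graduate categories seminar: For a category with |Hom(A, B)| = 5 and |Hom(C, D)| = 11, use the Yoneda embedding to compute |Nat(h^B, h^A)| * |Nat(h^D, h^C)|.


By the Yoneda lemma, Nat(h^B, h^A) is isomorphic to Hom(A, B),
so |Nat(h^B, h^A)| = |Hom(A, B)| and |Nat(h^D, h^C)| = |Hom(C, D)|.
|Hom(A, B)| = 5, |Hom(C, D)| = 11.
|Nat(h^B, h^A) x Nat(h^D, h^C)| = 5 * 11 = 55

55


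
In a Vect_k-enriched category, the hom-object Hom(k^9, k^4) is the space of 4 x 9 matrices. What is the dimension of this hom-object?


In Vect-enriched categories, Hom(k^n, k^m) is the space of m x n matrices.
dim(Hom(k^9, k^4)) = 4 * 9 = 36

36


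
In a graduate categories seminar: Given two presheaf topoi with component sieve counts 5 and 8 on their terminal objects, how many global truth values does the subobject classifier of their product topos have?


In a product of presheaf topoi E_1 x E_2, the subobject classifier
is Omega = Omega_1 x Omega_2 (componentwise), so
|Omega(top)| = |Omega_1(top_1)| * |Omega_2(top_2)|.
= 5 * 8 = 40.

40


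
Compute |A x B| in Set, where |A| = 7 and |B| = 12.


In Set, the product A x B is the Cartesian product.
By the universal property, |A x B| = |A| * |B|.
|A x B| = 7 * 12 = 84

84


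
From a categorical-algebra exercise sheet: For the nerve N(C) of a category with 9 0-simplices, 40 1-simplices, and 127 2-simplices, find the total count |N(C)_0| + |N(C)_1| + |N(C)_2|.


The 2-skeleton of the nerve N(C) consists of simplices in dimensions 0, 1, 2:
  |N(C)_0| = 9 (objects)
  |N(C)_1| = 40 (morphisms)
  |N(C)_2| = 127 (composable pairs)
Total = 9 + 40 + 127 = 176

176


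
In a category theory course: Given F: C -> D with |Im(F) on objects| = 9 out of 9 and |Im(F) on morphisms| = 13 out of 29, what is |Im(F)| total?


The image of F consists of distinct objects and distinct morphisms.
|Im(F)| on objects = 9
|Im(F)| on morphisms = 13
Total image cardinality = 9 + 13 = 22

22


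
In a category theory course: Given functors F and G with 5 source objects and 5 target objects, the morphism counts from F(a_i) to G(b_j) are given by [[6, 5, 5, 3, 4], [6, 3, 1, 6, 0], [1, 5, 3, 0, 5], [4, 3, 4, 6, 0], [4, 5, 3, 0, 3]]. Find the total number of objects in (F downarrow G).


Objects of (F downarrow G) are triples (a, b, h: F(a)->G(b)).
The count equals the sum of all entries in the hom-matrix.
sum(row 0) = 23
sum(row 1) = 16
sum(row 2) = 14
sum(row 3) = 17
sum(row 4) = 15
Grand total = 85

85


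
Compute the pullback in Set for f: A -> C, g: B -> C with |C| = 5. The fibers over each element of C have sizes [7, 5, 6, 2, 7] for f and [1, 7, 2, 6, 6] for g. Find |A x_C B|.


The pullback A x_C B consists of pairs (a, b) with f(a) = g(b).
For each element c in C, the fiber product has |f^-1(c)| * |g^-1(c)| elements.
Summing over C: 7 * 1 + 5 * 7 + 6 * 2 + 2 * 6 + 7 * 6
= 7 + 35 + 12 + 12 + 42 = 108

108


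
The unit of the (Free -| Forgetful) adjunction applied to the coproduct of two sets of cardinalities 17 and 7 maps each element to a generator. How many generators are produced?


The unit eta_X: X -> U(F(X)) of the Free-Forgetful adjunction
maps each element of X to a generator of F(X). For X = S + T (disjoint
union in Set), |S + T| = |S| + |T|.
Total mappings = 17 + 7 = 24.

24


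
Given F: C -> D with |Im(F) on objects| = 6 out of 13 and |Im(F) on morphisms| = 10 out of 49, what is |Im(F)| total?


The image of F consists of distinct objects and distinct morphisms.
|Im(F)| on objects = 6
|Im(F)| on morphisms = 10
Total image cardinality = 6 + 10 = 16

16


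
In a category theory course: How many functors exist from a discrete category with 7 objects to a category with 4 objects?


A functor from a discrete category C to D is determined by
where each object maps. Each of the 7 objects of C can map
to any of the 4 objects of D independently.
Number of functors = 4^7 = 16384

16384


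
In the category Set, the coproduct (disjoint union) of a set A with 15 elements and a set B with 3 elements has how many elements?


In Set, the coproduct A + B is the disjoint union.
|A + B| = |A| + |B| = 15 + 3 = 18

18


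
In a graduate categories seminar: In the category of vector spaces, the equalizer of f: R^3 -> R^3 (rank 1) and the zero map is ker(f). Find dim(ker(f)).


The equalizer of f and the zero map is ker(f).
By the rank-nullity theorem: dim(ker(f)) = dim(domain) - rank(f).
dim(ker(f)) = 3 - 1 = 2

2


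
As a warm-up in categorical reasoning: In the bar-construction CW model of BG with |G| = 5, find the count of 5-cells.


In the bar-construction CW model of BG, the n-cells are indexed by
n-tuples [g_1|...|g_n] of non-identity elements of G (degenerate
simplices with some g_i = e do not contribute cells), so there are
(|G| - 1)^n n-cells.
For dim = 5 with |G| = 5:
cells = (5 - 1)^5 = 4^5 = 1024

1024


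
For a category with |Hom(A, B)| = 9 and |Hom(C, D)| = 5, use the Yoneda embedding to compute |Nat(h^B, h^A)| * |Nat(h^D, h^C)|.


By the Yoneda lemma, Nat(h^B, h^A) is isomorphic to Hom(A, B),
so |Nat(h^B, h^A)| = |Hom(A, B)| and |Nat(h^D, h^C)| = |Hom(C, D)|.
|Hom(A, B)| = 9, |Hom(C, D)| = 5.
|Nat(h^B, h^A) x Nat(h^D, h^C)| = 9 * 5 = 45

45


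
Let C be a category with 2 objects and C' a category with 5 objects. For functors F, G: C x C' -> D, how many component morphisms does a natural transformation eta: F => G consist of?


A natural transformation eta: F => G assigns one component morphism per
object of the domain category.
The domain is the product category C x C', so
|Ob(C x C')| = |Ob(C)| * |Ob(C')| = 2 * 5 = 10.
Therefore eta has 10 component morphisms.

10


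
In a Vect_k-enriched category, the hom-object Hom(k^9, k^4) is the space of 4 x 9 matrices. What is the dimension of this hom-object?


In Vect-enriched categories, Hom(k^n, k^m) is the space of m x n matrices.
dim(Hom(k^9, k^4)) = 4 * 9 = 36

36


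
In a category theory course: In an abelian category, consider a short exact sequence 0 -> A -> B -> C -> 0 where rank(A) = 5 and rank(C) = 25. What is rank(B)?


For a short exact sequence 0 -> A -> B -> C -> 0,
rank is additive: rank(B) = rank(A) + rank(C).
rank(B) = 5 + 25 = 30

30


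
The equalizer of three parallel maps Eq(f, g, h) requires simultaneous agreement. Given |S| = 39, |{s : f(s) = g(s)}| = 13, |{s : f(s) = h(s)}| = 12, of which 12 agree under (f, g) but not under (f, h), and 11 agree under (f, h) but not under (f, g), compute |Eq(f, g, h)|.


Eq(f, g, h) is the triple-agreement set: points in S where all three
maps take the same value. Using inclusion-exclusion on the pairwise data:
Pair (f, g) agrees on 13 points; pair (f, h) on 12 points.
Points agreeing under (f, g) but not (f, h) = 12; under (f, h) but not (f, g) = 11.
Triple-agreement = agreement-in-(f, g) minus points that agree under (f, g) but not (f, h):
|Eq(f, g, h)| = 13 - 12 = 1
(cross-check via (f, h): 12 - 11 = 1.)

1


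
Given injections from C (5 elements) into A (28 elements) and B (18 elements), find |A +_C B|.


The pushout A +_C B identifies the images of C in A and B.
|A +_C B| = |A| + |B| - |C| (for injections).
= 28 + 18 - 5 = 41

41


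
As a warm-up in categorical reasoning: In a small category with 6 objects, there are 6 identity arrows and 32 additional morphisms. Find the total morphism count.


Each object has an identity morphism, giving 6 identities.
Adding the 32 non-identity morphisms:
Total = 6 + 32 = 38

38


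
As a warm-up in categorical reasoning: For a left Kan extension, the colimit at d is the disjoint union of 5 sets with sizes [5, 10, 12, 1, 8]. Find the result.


Pointwise, the left Kan extension (Lan_F H)(d) is the colimit, indexed
by the comma category (F downarrow d), of H composed with the
projection (F downarrow d) -> C. Here that colimit is given
as a coproduct (disjoint union) of sets, so its cardinality is the
sum of the sizes of the summands.
Coproduct of sets with sizes: 5 + 10 + 12 + 1 + 8
= 36

36


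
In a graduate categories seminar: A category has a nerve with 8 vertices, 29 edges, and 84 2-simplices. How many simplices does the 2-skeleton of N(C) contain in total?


The 2-skeleton of the nerve N(C) consists of simplices in dimensions 0, 1, 2:
  |N(C)_0| = 8 (objects)
  |N(C)_1| = 29 (morphisms)
  |N(C)_2| = 84 (composable pairs)
Total = 8 + 29 + 84 = 121

121


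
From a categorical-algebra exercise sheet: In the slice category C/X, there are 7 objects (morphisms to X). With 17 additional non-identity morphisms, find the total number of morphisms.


In the slice category C/X, objects are morphisms to X.
Identity morphisms: 7 (one per object of C/X).
Non-identity morphisms: 17.
Total = 7 + 17 = 24

24


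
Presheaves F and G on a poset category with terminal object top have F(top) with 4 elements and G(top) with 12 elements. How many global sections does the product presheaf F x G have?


Global sections of a presheaf on a poset with terminal top satisfy
Gamma(H) ~ H(top). Presheaves admit pointwise products, so
(F x G)(top) = F(top) x G(top) (Cartesian product).
|Gamma(F x G)| = |F(top)| * |G(top)| = 4 * 12 = 48.

48


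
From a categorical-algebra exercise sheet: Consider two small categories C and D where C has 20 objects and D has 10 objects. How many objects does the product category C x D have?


The product category C x D has objects that are pairs (c, d).
Number of pairs = |Ob(C)| * |Ob(D)| = 20 * 10 = 200

200


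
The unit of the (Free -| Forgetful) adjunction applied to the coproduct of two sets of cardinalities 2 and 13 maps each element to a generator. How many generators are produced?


The unit eta_X: X -> U(F(X)) of the Free-Forgetful adjunction
maps each element of X to a generator of F(X). For X = S + T (disjoint
union in Set), |S + T| = |S| + |T|.
Total mappings = 2 + 13 = 15.

15


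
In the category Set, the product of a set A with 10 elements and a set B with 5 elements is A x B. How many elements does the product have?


In Set, the product A x B is the Cartesian product.
By the universal property, |A x B| = |A| * |B|.
|A x B| = 10 * 5 = 50

50


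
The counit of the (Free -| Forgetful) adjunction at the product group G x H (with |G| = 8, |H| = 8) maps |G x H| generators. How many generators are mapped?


The counit epsilon_K: F(U(K)) -> K of the Free-Forgetful adjunction
maps |K| generators of F(U(K)) into K. For K = G x H (the product group),
|G x H| = |G| * |H|.
Total generators mapped = 8 * 8 = 64.

64


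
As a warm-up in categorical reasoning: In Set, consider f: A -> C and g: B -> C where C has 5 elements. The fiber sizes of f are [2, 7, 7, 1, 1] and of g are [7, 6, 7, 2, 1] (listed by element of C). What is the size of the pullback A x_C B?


The pullback A x_C B consists of pairs (a, b) with f(a) = g(b).
For each element c in C, the fiber product has |f^-1(c)| * |g^-1(c)| elements.
Summing over C: 2 * 7 + 7 * 6 + 7 * 7 + 1 * 2 + 1 * 1
= 14 + 42 + 49 + 2 + 1 = 108

108


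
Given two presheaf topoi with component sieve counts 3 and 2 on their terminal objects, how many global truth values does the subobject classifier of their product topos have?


In a product of presheaf topoi E_1 x E_2, the subobject classifier
is Omega = Omega_1 x Omega_2 (componentwise), so
|Omega(top)| = |Omega_1(top_1)| * |Omega_2(top_2)|.
= 3 * 2 = 6.

6


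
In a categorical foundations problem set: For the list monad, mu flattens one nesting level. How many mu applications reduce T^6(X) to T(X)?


Each application of mu: T^2 -> T removes one layer of nesting.
Starting at depth 6 (i.e., T^6(X)), we need to reach T(X).
Number of mu applications = 6 - 1 = 5

5


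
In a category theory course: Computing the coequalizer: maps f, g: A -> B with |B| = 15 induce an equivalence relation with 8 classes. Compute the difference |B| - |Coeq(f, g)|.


The coequalizer Coeq(f, g) = B / ~ has one element per equivalence class.
|B| = 15, |Coeq(f, g)| = 8.
|B| - |Coeq(f, g)| = 15 - 8 = 7.

7


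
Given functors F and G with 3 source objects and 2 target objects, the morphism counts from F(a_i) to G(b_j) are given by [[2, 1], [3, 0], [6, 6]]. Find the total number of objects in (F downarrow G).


Objects of (F downarrow G) are triples (a, b, h: F(a)->G(b)).
The count equals the sum of all entries in the hom-matrix.
sum(row 0) = 3
sum(row 1) = 3
sum(row 2) = 12
Grand total = 18

18


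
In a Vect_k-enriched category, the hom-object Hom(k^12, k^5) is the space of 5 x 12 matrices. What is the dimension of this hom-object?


In Vect-enriched categories, Hom(k^n, k^m) is the space of m x n matrices.
dim(Hom(k^12, k^5)) = 5 * 12 = 60

60


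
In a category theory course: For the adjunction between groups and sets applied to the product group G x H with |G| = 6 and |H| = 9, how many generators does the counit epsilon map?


The counit epsilon_K: F(U(K)) -> K of the Free-Forgetful adjunction
maps |K| generators of F(U(K)) into K. For K = G x H (the product group),
|G x H| = |G| * |H|.
Total generators mapped = 6 * 9 = 54.

54


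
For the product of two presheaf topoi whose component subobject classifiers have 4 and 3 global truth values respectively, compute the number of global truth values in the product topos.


In a product of presheaf topoi E_1 x E_2, the subobject classifier
is Omega = Omega_1 x Omega_2 (componentwise), so
|Omega(top)| = |Omega_1(top_1)| * |Omega_2(top_2)|.
= 4 * 3 = 12.

12


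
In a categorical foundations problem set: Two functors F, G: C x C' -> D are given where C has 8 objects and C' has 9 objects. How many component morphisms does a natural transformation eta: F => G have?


A natural transformation eta: F => G assigns one component morphism per
object of the domain category.
The domain is the product category C x C', so
|Ob(C x C')| = |Ob(C)| * |Ob(C')| = 8 * 9 = 72.
Therefore eta has 72 component morphisms.

72


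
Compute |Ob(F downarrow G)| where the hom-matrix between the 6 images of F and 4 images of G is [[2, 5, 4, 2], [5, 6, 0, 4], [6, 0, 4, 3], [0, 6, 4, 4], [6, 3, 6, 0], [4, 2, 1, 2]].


Objects of (F downarrow G) are triples (a, b, h: F(a)->G(b)).
The count equals the sum of all entries in the hom-matrix.
sum(row 0) = 13
sum(row 1) = 15
sum(row 2) = 13
sum(row 3) = 14
sum(row 4) = 15
sum(row 5) = 9
Grand total = 79

79


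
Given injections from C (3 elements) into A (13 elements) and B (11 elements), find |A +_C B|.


The pushout A +_C B identifies the images of C in A and B.
|A +_C B| = |A| + |B| - |C| (for injections).
= 13 + 11 - 3 = 21

21


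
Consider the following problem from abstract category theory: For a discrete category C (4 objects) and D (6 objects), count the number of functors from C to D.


A functor from a discrete category C to D is determined by
where each object maps. Each of the 4 objects of C can map
to any of the 6 objects of D independently.
Number of functors = 6^4 = 1296

1296


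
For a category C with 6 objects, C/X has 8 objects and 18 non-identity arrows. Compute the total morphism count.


In the slice category C/X, objects are morphisms to X.
Identity morphisms: 8 (one per object of C/X).
Non-identity morphisms: 18.
Total = 8 + 18 = 26

26


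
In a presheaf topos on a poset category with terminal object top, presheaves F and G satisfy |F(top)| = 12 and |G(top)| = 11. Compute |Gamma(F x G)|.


Global sections of a presheaf on a poset with terminal top satisfy
Gamma(H) ~ H(top). Presheaves admit pointwise products, so
(F x G)(top) = F(top) x G(top) (Cartesian product).
|Gamma(F x G)| = |F(top)| * |G(top)| = 12 * 11 = 132.

132


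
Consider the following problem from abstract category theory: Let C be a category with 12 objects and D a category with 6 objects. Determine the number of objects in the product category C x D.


The product category C x D has objects that are pairs (c, d).
Number of pairs = |Ob(C)| * |Ob(D)| = 12 * 6 = 72

72


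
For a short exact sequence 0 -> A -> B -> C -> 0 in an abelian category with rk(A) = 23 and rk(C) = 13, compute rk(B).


For a short exact sequence 0 -> A -> B -> C -> 0,
rank is additive: rank(B) = rank(A) + rank(C).
rank(B) = 23 + 13 = 36

36


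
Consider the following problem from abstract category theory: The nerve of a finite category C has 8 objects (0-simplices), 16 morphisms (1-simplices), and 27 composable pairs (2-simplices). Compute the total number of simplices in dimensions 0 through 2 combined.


The 2-skeleton of the nerve N(C) consists of simplices in dimensions 0, 1, 2:
  |N(C)_0| = 8 (objects)
  |N(C)_1| = 16 (morphisms)
  |N(C)_2| = 27 (composable pairs)
Total = 8 + 16 + 27 = 51

51


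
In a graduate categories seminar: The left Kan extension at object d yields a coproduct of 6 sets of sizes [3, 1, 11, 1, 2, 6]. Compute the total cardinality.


Pointwise, the left Kan extension (Lan_F H)(d) is the colimit, indexed
by the comma category (F downarrow d), of H composed with the
projection (F downarrow d) -> C. Here that colimit is given
as a coproduct (disjoint union) of sets, so its cardinality is the
sum of the sizes of the summands.
Coproduct of sets with sizes: 3 + 1 + 11 + 1 + 2 + 6
= 24

24


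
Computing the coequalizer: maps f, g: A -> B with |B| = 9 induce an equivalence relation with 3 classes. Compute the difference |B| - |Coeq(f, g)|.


The coequalizer Coeq(f, g) = B / ~ has one element per equivalence class.
|B| = 9, |Coeq(f, g)| = 3.
|B| - |Coeq(f, g)| = 9 - 3 = 6.

6


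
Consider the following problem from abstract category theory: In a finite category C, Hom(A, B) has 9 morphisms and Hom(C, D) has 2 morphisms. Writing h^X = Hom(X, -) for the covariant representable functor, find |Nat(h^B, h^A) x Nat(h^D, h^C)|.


By the Yoneda lemma, Nat(h^B, h^A) is isomorphic to Hom(A, B),
so |Nat(h^B, h^A)| = |Hom(A, B)| and |Nat(h^D, h^C)| = |Hom(C, D)|.
|Hom(A, B)| = 9, |Hom(C, D)| = 2.
|Nat(h^B, h^A) x Nat(h^D, h^C)| = 9 * 2 = 18

18


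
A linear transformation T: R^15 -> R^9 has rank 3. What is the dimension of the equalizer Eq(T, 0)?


The equalizer of f and the zero map is ker(f).
By the rank-nullity theorem: dim(ker(f)) = dim(domain) - rank(f).
dim(ker(f)) = 15 - 3 = 12

12


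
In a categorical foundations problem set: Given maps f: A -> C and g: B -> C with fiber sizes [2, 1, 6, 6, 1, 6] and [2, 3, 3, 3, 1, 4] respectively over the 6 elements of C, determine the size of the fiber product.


The pullback A x_C B consists of pairs (a, b) with f(a) = g(b).
For each element c in C, the fiber product has |f^-1(c)| * |g^-1(c)| elements.
Summing over C: 2 * 2 + 1 * 3 + 6 * 3 + 6 * 3 + 1 * 1 + 6 * 4
= 4 + 3 + 18 + 18 + 1 + 24 = 68

68


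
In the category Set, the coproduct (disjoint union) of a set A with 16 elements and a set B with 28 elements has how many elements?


In Set, the coproduct A + B is the disjoint union.
|A + B| = |A| + |B| = 16 + 28 = 44

44


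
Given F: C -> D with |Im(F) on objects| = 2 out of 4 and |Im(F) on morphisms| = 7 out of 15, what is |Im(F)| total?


The image of F consists of distinct objects and distinct morphisms.
|Im(F)| on objects = 2
|Im(F)| on morphisms = 7
Total image cardinality = 2 + 7 = 9

9


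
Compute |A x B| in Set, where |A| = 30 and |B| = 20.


In Set, the product A x B is the Cartesian product.
By the universal property, |A x B| = |A| * |B|.
|A x B| = 30 * 20 = 600

600


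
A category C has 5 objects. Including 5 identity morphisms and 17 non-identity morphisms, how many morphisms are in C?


Each object has an identity morphism, giving 5 identities.
Adding the 17 non-identity morphisms:
Total = 5 + 17 = 22

22


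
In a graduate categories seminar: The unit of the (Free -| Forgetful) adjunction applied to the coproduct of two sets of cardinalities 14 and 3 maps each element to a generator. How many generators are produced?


The unit eta_X: X -> U(F(X)) of the Free-Forgetful adjunction
maps each element of X to a generator of F(X). For X = S + T (disjoint
union in Set), |S + T| = |S| + |T|.
Total mappings = 14 + 3 = 17.

17


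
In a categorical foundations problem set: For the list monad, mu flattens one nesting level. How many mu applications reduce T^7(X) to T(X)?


Each application of mu: T^2 -> T removes one layer of nesting.
Starting at depth 7 (i.e., T^7(X)), we need to reach T(X).
Number of mu applications = 7 - 1 = 6

6


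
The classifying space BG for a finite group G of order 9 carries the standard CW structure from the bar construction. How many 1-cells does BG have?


In the bar-construction CW model of BG, the n-cells are indexed by
n-tuples [g_1|...|g_n] of non-identity elements of G (degenerate
simplices with some g_i = e do not contribute cells), so there are
(|G| - 1)^n n-cells.
For dim = 1 with |G| = 9:
cells = (9 - 1)^1 = 8^1 = 8

8


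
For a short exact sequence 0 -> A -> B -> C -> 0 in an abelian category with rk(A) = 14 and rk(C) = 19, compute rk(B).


For a short exact sequence 0 -> A -> B -> C -> 0,
rank is additive: rank(B) = rank(A) + rank(C).
rank(B) = 14 + 19 = 33

33


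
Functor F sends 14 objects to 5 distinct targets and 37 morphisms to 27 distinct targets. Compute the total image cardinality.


The image of F consists of distinct objects and distinct morphisms.
|Im(F)| on objects = 5
|Im(F)| on morphisms = 27
Total image cardinality = 5 + 27 = 32

32


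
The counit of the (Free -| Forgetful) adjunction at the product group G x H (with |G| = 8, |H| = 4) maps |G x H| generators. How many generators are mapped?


The counit epsilon_K: F(U(K)) -> K of the Free-Forgetful adjunction
maps |K| generators of F(U(K)) into K. For K = G x H (the product group),
|G x H| = |G| * |H|.
Total generators mapped = 8 * 4 = 32.

32


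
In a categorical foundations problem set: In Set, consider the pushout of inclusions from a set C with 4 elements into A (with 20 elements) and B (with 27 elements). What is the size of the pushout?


The pushout A +_C B identifies the images of C in A and B.
|A +_C B| = |A| + |B| - |C| (for injections).
= 20 + 27 - 4 = 43

43


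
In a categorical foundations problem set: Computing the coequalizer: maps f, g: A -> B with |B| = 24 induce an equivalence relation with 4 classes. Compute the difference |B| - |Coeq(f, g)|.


The coequalizer Coeq(f, g) = B / ~ has one element per equivalence class.
|B| = 24, |Coeq(f, g)| = 4.
|B| - |Coeq(f, g)| = 24 - 4 = 20.

20


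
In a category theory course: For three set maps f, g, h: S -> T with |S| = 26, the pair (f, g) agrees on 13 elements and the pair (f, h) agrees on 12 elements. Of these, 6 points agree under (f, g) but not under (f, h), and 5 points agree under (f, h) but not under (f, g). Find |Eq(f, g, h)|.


Eq(f, g, h) is the triple-agreement set: points in S where all three
maps take the same value. Using inclusion-exclusion on the pairwise data:
Pair (f, g) agrees on 13 points; pair (f, h) on 12 points.
Points agreeing under (f, g) but not (f, h) = 6; under (f, h) but not (f, g) = 5.
Triple-agreement = agreement-in-(f, g) minus points that agree under (f, g) but not (f, h):
|Eq(f, g, h)| = 13 - 6 = 7
(cross-check via (f, h): 12 - 5 = 7.)

7


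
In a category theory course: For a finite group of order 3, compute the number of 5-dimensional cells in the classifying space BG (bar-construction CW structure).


In the bar-construction CW model of BG, the n-cells are indexed by
n-tuples [g_1|...|g_n] of non-identity elements of G (degenerate
simplices with some g_i = e do not contribute cells), so there are
(|G| - 1)^n n-cells.
For dim = 5 with |G| = 3:
cells = (3 - 1)^5 = 2^5 = 32

32


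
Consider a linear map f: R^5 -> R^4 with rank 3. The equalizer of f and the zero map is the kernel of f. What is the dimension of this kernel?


The equalizer of f and the zero map is ker(f).
By the rank-nullity theorem: dim(ker(f)) = dim(domain) - rank(f).
dim(ker(f)) = 5 - 3 = 2

2


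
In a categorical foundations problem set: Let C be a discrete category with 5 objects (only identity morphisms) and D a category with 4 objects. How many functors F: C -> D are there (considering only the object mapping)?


A functor from a discrete category C to D is determined by
where each object maps. Each of the 5 objects of C can map
to any of the 4 objects of D independently.
Number of functors = 4^5 = 1024

1024


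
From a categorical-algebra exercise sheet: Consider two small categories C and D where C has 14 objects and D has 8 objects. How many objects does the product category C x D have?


The product category C x D has objects that are pairs (c, d).
Number of pairs = |Ob(C)| * |Ob(D)| = 14 * 8 = 112

112


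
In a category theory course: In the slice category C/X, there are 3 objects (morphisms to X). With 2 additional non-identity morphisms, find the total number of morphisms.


In the slice category C/X, objects are morphisms to X.
Identity morphisms: 3 (one per object of C/X).
Non-identity morphisms: 2.
Total = 3 + 2 = 5

5


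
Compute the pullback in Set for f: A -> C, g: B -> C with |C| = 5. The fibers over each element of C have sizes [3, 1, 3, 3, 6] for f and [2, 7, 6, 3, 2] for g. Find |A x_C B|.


The pullback A x_C B consists of pairs (a, b) with f(a) = g(b).
For each element c in C, the fiber product has |f^-1(c)| * |g^-1(c)| elements.
Summing over C: 3 * 2 + 1 * 7 + 3 * 6 + 3 * 3 + 6 * 2
= 6 + 7 + 18 + 9 + 12 = 52

52


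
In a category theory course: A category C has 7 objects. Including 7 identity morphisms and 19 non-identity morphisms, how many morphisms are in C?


Each object has an identity morphism, giving 7 identities.
Adding the 19 non-identity morphisms:
Total = 7 + 19 = 26

26


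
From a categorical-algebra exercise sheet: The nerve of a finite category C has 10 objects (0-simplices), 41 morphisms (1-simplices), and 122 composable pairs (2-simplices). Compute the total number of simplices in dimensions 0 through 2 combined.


The 2-skeleton of the nerve N(C) consists of simplices in dimensions 0, 1, 2:
  |N(C)_0| = 10 (objects)
  |N(C)_1| = 41 (morphisms)
  |N(C)_2| = 122 (composable pairs)
Total = 10 + 41 + 122 = 173

173


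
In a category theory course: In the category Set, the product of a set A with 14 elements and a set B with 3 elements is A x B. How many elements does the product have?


In Set, the product A x B is the Cartesian product.
By the universal property, |A x B| = |A| * |B|.
|A x B| = 14 * 3 = 42

42


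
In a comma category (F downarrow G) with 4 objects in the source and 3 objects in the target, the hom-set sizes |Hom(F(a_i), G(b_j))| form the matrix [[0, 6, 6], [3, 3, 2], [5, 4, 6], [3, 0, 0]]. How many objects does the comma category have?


Objects of (F downarrow G) are triples (a, b, h: F(a)->G(b)).
The count equals the sum of all entries in the hom-matrix.
sum(row 0) = 12
sum(row 1) = 8
sum(row 2) = 15
sum(row 3) = 3
Grand total = 38

38


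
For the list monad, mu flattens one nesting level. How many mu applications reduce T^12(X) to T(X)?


Each application of mu: T^2 -> T removes one layer of nesting.
Starting at depth 12 (i.e., T^12(X)), we need to reach T(X).
Number of mu applications = 12 - 1 = 11

11


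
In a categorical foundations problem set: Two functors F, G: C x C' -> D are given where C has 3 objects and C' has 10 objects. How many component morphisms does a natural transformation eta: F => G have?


A natural transformation eta: F => G assigns one component morphism per
object of the domain category.
The domain is the product category C x C', so
|Ob(C x C')| = |Ob(C)| * |Ob(C')| = 3 * 10 = 30.
Therefore eta has 30 component morphisms.

30


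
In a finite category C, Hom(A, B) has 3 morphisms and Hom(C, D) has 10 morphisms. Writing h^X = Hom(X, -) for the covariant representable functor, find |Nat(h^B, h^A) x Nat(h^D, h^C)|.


By the Yoneda lemma, Nat(h^B, h^A) is isomorphic to Hom(A, B),
so |Nat(h^B, h^A)| = |Hom(A, B)| and |Nat(h^D, h^C)| = |Hom(C, D)|.
|Hom(A, B)| = 3, |Hom(C, D)| = 10.
|Nat(h^B, h^A) x Nat(h^D, h^C)| = 3 * 10 = 30

30


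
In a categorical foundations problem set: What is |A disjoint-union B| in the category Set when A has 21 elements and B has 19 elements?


In Set, the coproduct A + B is the disjoint union.
|A + B| = |A| + |B| = 21 + 19 = 40

40


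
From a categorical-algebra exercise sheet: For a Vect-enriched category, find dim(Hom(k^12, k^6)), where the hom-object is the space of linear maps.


In Vect-enriched categories, Hom(k^n, k^m) is the space of m x n matrices.
dim(Hom(k^12, k^6)) = 6 * 12 = 72

72


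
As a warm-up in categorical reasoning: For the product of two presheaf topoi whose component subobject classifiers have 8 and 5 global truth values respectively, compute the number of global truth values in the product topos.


In a product of presheaf topoi E_1 x E_2, the subobject classifier
is Omega = Omega_1 x Omega_2 (componentwise), so
|Omega(top)| = |Omega_1(top_1)| * |Omega_2(top_2)|.
= 8 * 5 = 40.

40


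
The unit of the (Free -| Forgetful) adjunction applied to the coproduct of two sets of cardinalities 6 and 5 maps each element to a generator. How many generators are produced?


The unit eta_X: X -> U(F(X)) of the Free-Forgetful adjunction
maps each element of X to a generator of F(X). For X = S + T (disjoint
union in Set), |S + T| = |S| + |T|.
Total mappings = 6 + 5 = 11.

11


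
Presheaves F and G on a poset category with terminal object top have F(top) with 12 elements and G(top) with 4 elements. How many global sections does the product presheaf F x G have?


Global sections of a presheaf on a poset with terminal top satisfy
Gamma(H) ~ H(top). Presheaves admit pointwise products, so
(F x G)(top) = F(top) x G(top) (Cartesian product).
|Gamma(F x G)| = |F(top)| * |G(top)| = 12 * 4 = 48.

48


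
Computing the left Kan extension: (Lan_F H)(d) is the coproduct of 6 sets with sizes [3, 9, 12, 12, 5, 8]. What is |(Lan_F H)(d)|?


Pointwise, the left Kan extension (Lan_F H)(d) is the colimit, indexed
by the comma category (F downarrow d), of H composed with the
projection (F downarrow d) -> C. Here that colimit is given
as a coproduct (disjoint union) of sets, so its cardinality is the
sum of the sizes of the summands.
Coproduct of sets with sizes: 3 + 9 + 12 + 12 + 5 + 8
= 49

49


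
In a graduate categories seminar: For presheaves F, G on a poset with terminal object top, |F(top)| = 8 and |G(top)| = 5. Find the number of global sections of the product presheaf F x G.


Global sections of a presheaf on a poset with terminal top satisfy
Gamma(H) ~ H(top). Presheaves admit pointwise products, so
(F x G)(top) = F(top) x G(top) (Cartesian product).
|Gamma(F x G)| = |F(top)| * |G(top)| = 8 * 5 = 40.

40


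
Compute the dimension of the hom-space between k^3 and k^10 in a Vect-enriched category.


In Vect-enriched categories, Hom(k^n, k^m) is the space of m x n matrices.
dim(Hom(k^3, k^10)) = 10 * 3 = 30

30


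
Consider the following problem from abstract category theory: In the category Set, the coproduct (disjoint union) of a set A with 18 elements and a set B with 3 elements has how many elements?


In Set, the coproduct A + B is the disjoint union.
|A + B| = |A| + |B| = 18 + 3 = 21

21


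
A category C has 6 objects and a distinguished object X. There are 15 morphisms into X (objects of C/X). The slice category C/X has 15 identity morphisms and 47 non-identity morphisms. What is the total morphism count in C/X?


In the slice category C/X, objects are morphisms to X.
Identity morphisms: 15 (one per object of C/X).
Non-identity morphisms: 47.
Total = 15 + 47 = 62

62


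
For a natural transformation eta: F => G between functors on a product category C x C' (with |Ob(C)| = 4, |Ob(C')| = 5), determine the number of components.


A natural transformation eta: F => G assigns one component morphism per
object of the domain category.
The domain is the product category C x C', so
|Ob(C x C')| = |Ob(C)| * |Ob(C')| = 4 * 5 = 20.
Therefore eta has 20 component morphisms.

20


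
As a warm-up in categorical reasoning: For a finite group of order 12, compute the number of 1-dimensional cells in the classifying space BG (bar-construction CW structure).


In the bar-construction CW model of BG, the n-cells are indexed by
n-tuples [g_1|...|g_n] of non-identity elements of G (degenerate
simplices with some g_i = e do not contribute cells), so there are
(|G| - 1)^n n-cells.
For dim = 1 with |G| = 12:
cells = (12 - 1)^1 = 11^1 = 11

11


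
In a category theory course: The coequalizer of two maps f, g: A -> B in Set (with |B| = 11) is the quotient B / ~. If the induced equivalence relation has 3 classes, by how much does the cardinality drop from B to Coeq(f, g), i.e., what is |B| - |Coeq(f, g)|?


The coequalizer Coeq(f, g) = B / ~ has one element per equivalence class.
|B| = 11, |Coeq(f, g)| = 3.
|B| - |Coeq(f, g)| = 11 - 3 = 8.

8


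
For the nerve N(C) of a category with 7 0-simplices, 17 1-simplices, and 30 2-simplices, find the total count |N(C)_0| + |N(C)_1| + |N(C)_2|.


The 2-skeleton of the nerve N(C) consists of simplices in dimensions 0, 1, 2:
  |N(C)_0| = 7 (objects)
  |N(C)_1| = 17 (morphisms)
  |N(C)_2| = 30 (composable pairs)
Total = 7 + 17 + 30 = 54

54


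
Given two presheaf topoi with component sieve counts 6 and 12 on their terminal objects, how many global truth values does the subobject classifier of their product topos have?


In a product of presheaf topoi E_1 x E_2, the subobject classifier
is Omega = Omega_1 x Omega_2 (componentwise), so
|Omega(top)| = |Omega_1(top_1)| * |Omega_2(top_2)|.
= 6 * 12 = 72.

72


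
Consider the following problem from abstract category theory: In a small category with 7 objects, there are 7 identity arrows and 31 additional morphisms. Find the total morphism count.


Each object has an identity morphism, giving 7 identities.
Adding the 31 non-identity morphisms:
Total = 7 + 31 = 38

38


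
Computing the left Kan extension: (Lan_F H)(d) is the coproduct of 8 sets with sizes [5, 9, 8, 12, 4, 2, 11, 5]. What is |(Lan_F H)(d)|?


Pointwise, the left Kan extension (Lan_F H)(d) is the colimit, indexed
by the comma category (F downarrow d), of H composed with the
projection (F downarrow d) -> C. Here that colimit is given
as a coproduct (disjoint union) of sets, so its cardinality is the
sum of the sizes of the summands.
Coproduct of sets with sizes: 5 + 9 + 8 + 12 + 4 + 2 + 11 + 5
= 56

56


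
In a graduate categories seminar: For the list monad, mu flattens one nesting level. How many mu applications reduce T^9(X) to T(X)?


Each application of mu: T^2 -> T removes one layer of nesting.
Starting at depth 9 (i.e., T^9(X)), we need to reach T(X).
Number of mu applications = 9 - 1 = 8

8


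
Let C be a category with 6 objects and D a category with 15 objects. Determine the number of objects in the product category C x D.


The product category C x D has objects that are pairs (c, d).
Number of pairs = |Ob(C)| * |Ob(D)| = 6 * 15 = 90

90


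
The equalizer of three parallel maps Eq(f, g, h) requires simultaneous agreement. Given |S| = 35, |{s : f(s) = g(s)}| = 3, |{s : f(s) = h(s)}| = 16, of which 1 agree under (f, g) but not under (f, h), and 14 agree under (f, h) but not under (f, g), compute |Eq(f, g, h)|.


Eq(f, g, h) is the triple-agreement set: points in S where all three
maps take the same value. Using inclusion-exclusion on the pairwise data:
Pair (f, g) agrees on 3 points; pair (f, h) on 16 points.
Points agreeing under (f, g) but not (f, h) = 1; under (f, h) but not (f, g) = 14.
Triple-agreement = agreement-in-(f, g) minus points that agree under (f, g) but not (f, h):
|Eq(f, g, h)| = 3 - 1 = 2
(cross-check via (f, h): 16 - 14 = 2.)

2
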